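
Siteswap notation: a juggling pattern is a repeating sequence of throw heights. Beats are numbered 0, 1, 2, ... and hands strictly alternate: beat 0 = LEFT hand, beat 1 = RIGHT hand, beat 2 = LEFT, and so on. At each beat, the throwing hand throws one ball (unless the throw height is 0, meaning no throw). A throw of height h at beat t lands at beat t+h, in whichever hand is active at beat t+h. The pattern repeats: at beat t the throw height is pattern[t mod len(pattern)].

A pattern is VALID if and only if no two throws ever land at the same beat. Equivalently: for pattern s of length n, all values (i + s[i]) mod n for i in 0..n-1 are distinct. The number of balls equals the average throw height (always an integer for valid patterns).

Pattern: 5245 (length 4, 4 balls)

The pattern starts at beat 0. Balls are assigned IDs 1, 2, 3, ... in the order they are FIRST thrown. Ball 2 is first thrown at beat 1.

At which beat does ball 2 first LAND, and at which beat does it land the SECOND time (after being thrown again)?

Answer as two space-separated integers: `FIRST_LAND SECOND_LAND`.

Answer: 3 8

Derivation:
Beat 0 (L): throw ball1 h=5 -> lands@5:R; in-air after throw: [b1@5:R]
Beat 1 (R): throw ball2 h=2 -> lands@3:R; in-air after throw: [b2@3:R b1@5:R]
Beat 2 (L): throw ball3 h=4 -> lands@6:L; in-air after throw: [b2@3:R b1@5:R b3@6:L]
Beat 3 (R): throw ball2 h=5 -> lands@8:L; in-air after throw: [b1@5:R b3@6:L b2@8:L]
Beat 4 (L): throw ball4 h=5 -> lands@9:R; in-air after throw: [b1@5:R b3@6:L b2@8:L b4@9:R]
Beat 5 (R): throw ball1 h=2 -> lands@7:R; in-air after throw: [b3@6:L b1@7:R b2@8:L b4@9:R]
Beat 6 (L): throw ball3 h=4 -> lands@10:L; in-air after throw: [b1@7:R b2@8:L b4@9:R b3@10:L]
Beat 7 (R): throw ball1 h=5 -> lands@12:L; in-air after throw: [b2@8:L b4@9:R b3@10:L b1@12:L]
Beat 8 (L): throw ball2 h=5 -> lands@13:R; in-air after throw: [b4@9:R b3@10:L b1@12:L b2@13:R]
Ball 2: thrown@1 h=2 -> first land @3; rethrown@3 h=5 -> second land @8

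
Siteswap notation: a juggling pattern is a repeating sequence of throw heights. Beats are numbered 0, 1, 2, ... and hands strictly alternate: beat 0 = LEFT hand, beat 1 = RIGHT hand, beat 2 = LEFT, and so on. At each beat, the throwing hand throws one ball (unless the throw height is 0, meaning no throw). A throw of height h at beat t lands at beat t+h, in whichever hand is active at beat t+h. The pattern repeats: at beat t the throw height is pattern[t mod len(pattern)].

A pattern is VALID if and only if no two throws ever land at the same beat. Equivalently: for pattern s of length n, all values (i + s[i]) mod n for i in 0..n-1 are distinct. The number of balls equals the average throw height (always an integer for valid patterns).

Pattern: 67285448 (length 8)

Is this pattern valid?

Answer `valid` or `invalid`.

Answer: invalid

Derivation:
i=0: (i + s[i]) mod n = (0 + 6) mod 8 = 6
i=1: (i + s[i]) mod n = (1 + 7) mod 8 = 0
i=2: (i + s[i]) mod n = (2 + 2) mod 8 = 4
i=3: (i + s[i]) mod n = (3 + 8) mod 8 = 3
i=4: (i + s[i]) mod n = (4 + 5) mod 8 = 1
i=5: (i + s[i]) mod n = (5 + 4) mod 8 = 1
i=6: (i + s[i]) mod n = (6 + 4) mod 8 = 2
i=7: (i + s[i]) mod n = (7 + 8) mod 8 = 7
Residues: [6, 0, 4, 3, 1, 1, 2, 7], distinct: False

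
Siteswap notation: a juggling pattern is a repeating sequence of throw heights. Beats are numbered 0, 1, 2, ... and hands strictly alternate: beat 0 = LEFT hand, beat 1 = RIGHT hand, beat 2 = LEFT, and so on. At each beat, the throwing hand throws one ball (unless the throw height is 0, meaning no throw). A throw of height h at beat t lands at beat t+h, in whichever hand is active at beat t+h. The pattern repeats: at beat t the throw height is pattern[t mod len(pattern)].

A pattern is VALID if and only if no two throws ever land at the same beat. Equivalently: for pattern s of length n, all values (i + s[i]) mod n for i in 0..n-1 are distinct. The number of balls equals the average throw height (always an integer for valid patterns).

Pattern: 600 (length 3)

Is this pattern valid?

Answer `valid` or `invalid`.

i=0: (i + s[i]) mod n = (0 + 6) mod 3 = 0
i=1: (i + s[i]) mod n = (1 + 0) mod 3 = 1
i=2: (i + s[i]) mod n = (2 + 0) mod 3 = 2
Residues: [0, 1, 2], distinct: True

Answer: valid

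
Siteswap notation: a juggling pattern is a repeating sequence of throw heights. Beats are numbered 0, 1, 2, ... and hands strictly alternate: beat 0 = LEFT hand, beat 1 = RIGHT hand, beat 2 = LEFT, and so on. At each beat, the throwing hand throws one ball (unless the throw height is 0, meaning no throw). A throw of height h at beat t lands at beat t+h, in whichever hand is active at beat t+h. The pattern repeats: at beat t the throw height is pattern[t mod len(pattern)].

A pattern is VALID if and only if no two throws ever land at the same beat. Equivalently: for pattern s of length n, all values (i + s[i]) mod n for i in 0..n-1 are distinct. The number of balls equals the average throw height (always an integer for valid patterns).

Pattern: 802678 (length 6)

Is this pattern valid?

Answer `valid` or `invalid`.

Answer: invalid

Derivation:
i=0: (i + s[i]) mod n = (0 + 8) mod 6 = 2
i=1: (i + s[i]) mod n = (1 + 0) mod 6 = 1
i=2: (i + s[i]) mod n = (2 + 2) mod 6 = 4
i=3: (i + s[i]) mod n = (3 + 6) mod 6 = 3
i=4: (i + s[i]) mod n = (4 + 7) mod 6 = 5
i=5: (i + s[i]) mod n = (5 + 8) mod 6 = 1
Residues: [2, 1, 4, 3, 5, 1], distinct: False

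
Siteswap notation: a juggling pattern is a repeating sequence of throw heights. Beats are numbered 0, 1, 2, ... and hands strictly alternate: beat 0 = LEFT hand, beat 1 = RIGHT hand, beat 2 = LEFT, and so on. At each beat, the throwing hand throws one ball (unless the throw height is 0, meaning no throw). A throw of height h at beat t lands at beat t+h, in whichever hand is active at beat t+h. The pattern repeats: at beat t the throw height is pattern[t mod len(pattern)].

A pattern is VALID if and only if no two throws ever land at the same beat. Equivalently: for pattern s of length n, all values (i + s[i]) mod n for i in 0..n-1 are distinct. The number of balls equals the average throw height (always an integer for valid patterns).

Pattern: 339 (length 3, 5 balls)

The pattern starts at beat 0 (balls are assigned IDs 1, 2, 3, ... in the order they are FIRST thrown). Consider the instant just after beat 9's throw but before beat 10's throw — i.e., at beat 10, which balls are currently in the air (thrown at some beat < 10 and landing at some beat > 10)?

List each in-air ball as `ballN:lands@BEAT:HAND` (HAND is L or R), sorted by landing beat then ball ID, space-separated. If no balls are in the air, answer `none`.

Answer: ball3:lands@11:R ball1:lands@12:L ball4:lands@14:L ball5:lands@17:R

Derivation:
Beat 0 (L): throw ball1 h=3 -> lands@3:R; in-air after throw: [b1@3:R]
Beat 1 (R): throw ball2 h=3 -> lands@4:L; in-air after throw: [b1@3:R b2@4:L]
Beat 2 (L): throw ball3 h=9 -> lands@11:R; in-air after throw: [b1@3:R b2@4:L b3@11:R]
Beat 3 (R): throw ball1 h=3 -> lands@6:L; in-air after throw: [b2@4:L b1@6:L b3@11:R]
Beat 4 (L): throw ball2 h=3 -> lands@7:R; in-air after throw: [b1@6:L b2@7:R b3@11:R]
Beat 5 (R): throw ball4 h=9 -> lands@14:L; in-air after throw: [b1@6:L b2@7:R b3@11:R b4@14:L]
Beat 6 (L): throw ball1 h=3 -> lands@9:R; in-air after throw: [b2@7:R b1@9:R b3@11:R b4@14:L]
Beat 7 (R): throw ball2 h=3 -> lands@10:L; in-air after throw: [b1@9:R b2@10:L b3@11:R b4@14:L]
Beat 8 (L): throw ball5 h=9 -> lands@17:R; in-air after throw: [b1@9:R b2@10:L b3@11:R b4@14:L b5@17:R]
Beat 9 (R): throw ball1 h=3 -> lands@12:L; in-air after throw: [b2@10:L b3@11:R b1@12:L b4@14:L b5@17:R]
Beat 10 (L): throw ball2 h=3 -> lands@13:R; in-air after throw: [b3@11:R b1@12:L b2@13:R b4@14:L b5@17:R]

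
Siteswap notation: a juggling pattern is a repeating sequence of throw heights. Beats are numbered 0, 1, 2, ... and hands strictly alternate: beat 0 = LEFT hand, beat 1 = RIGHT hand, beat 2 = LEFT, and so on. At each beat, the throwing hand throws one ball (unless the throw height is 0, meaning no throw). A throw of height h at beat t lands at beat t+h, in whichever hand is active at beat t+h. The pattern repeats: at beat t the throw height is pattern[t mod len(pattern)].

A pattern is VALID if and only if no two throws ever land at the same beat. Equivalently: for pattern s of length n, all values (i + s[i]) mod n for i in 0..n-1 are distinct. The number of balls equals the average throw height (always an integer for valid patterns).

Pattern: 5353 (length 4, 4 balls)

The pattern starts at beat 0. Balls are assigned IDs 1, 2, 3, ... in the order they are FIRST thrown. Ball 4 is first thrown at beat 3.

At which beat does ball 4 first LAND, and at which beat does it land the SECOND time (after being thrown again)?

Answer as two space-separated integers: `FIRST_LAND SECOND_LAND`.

Answer: 6 11

Derivation:
Beat 0 (L): throw ball1 h=5 -> lands@5:R; in-air after throw: [b1@5:R]
Beat 1 (R): throw ball2 h=3 -> lands@4:L; in-air after throw: [b2@4:L b1@5:R]
Beat 2 (L): throw ball3 h=5 -> lands@7:R; in-air after throw: [b2@4:L b1@5:R b3@7:R]
Beat 3 (R): throw ball4 h=3 -> lands@6:L; in-air after throw: [b2@4:L b1@5:R b4@6:L b3@7:R]
Beat 4 (L): throw ball2 h=5 -> lands@9:R; in-air after throw: [b1@5:R b4@6:L b3@7:R b2@9:R]
Beat 5 (R): throw ball1 h=3 -> lands@8:L; in-air after throw: [b4@6:L b3@7:R b1@8:L b2@9:R]
Beat 6 (L): throw ball4 h=5 -> lands@11:R; in-air after throw: [b3@7:R b1@8:L b2@9:R b4@11:R]
Beat 7 (R): throw ball3 h=3 -> lands@10:L; in-air after throw: [b1@8:L b2@9:R b3@10:L b4@11:R]
Beat 8 (L): throw ball1 h=5 -> lands@13:R; in-air after throw: [b2@9:R b3@10:L b4@11:R b1@13:R]
Beat 9 (R): throw ball2 h=3 -> lands@12:L; in-air after throw: [b3@10:L b4@11:R b2@12:L b1@13:R]
Beat 10 (L): throw ball3 h=5 -> lands@15:R; in-air after throw: [b4@11:R b2@12:L b1@13:R b3@15:R]
Beat 11 (R): throw ball4 h=3 -> lands@14:L; in-air after throw: [b2@12:L b1@13:R b4@14:L b3@15:R]
Ball 4: thrown@3 h=3 -> first land @6; rethrown@6 h=5 -> second land @11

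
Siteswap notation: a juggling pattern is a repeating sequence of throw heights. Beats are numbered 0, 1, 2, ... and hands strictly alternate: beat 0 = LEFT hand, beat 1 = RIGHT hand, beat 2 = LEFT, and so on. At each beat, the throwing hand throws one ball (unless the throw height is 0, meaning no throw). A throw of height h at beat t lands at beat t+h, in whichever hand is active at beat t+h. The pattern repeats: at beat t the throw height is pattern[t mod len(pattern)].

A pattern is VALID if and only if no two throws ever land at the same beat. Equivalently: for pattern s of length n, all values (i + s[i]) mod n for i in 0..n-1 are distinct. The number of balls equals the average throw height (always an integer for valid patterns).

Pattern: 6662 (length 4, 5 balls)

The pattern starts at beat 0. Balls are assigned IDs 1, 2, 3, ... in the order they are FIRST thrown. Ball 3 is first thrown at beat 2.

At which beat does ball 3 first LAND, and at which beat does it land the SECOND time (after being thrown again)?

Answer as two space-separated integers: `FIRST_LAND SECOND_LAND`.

Beat 0 (L): throw ball1 h=6 -> lands@6:L; in-air after throw: [b1@6:L]
Beat 1 (R): throw ball2 h=6 -> lands@7:R; in-air after throw: [b1@6:L b2@7:R]
Beat 2 (L): throw ball3 h=6 -> lands@8:L; in-air after throw: [b1@6:L b2@7:R b3@8:L]
Beat 3 (R): throw ball4 h=2 -> lands@5:R; in-air after throw: [b4@5:R b1@6:L b2@7:R b3@8:L]
Beat 4 (L): throw ball5 h=6 -> lands@10:L; in-air after throw: [b4@5:R b1@6:L b2@7:R b3@8:L b5@10:L]
Beat 5 (R): throw ball4 h=6 -> lands@11:R; in-air after throw: [b1@6:L b2@7:R b3@8:L b5@10:L b4@11:R]
Beat 6 (L): throw ball1 h=6 -> lands@12:L; in-air after throw: [b2@7:R b3@8:L b5@10:L b4@11:R b1@12:L]
Beat 7 (R): throw ball2 h=2 -> lands@9:R; in-air after throw: [b3@8:L b2@9:R b5@10:L b4@11:R b1@12:L]
Beat 8 (L): throw ball3 h=6 -> lands@14:L; in-air after throw: [b2@9:R b5@10:L b4@11:R b1@12:L b3@14:L]
Beat 9 (R): throw ball2 h=6 -> lands@15:R; in-air after throw: [b5@10:L b4@11:R b1@12:L b3@14:L b2@15:R]
Beat 10 (L): throw ball5 h=6 -> lands@16:L; in-air after throw: [b4@11:R b1@12:L b3@14:L b2@15:R b5@16:L]
Beat 11 (R): throw ball4 h=2 -> lands@13:R; in-air after throw: [b1@12:L b4@13:R b3@14:L b2@15:R b5@16:L]
Beat 12 (L): throw ball1 h=6 -> lands@18:L; in-air after throw: [b4@13:R b3@14:L b2@15:R b5@16:L b1@18:L]
Beat 13 (R): throw ball4 h=6 -> lands@19:R; in-air after throw: [b3@14:L b2@15:R b5@16:L b1@18:L b4@19:R]
Beat 14 (L): throw ball3 h=6 -> lands@20:L; in-air after throw: [b2@15:R b5@16:L b1@18:L b4@19:R b3@20:L]
Ball 3: thrown@2 h=6 -> first land @8; rethrown@8 h=6 -> second land @14

Answer: 8 14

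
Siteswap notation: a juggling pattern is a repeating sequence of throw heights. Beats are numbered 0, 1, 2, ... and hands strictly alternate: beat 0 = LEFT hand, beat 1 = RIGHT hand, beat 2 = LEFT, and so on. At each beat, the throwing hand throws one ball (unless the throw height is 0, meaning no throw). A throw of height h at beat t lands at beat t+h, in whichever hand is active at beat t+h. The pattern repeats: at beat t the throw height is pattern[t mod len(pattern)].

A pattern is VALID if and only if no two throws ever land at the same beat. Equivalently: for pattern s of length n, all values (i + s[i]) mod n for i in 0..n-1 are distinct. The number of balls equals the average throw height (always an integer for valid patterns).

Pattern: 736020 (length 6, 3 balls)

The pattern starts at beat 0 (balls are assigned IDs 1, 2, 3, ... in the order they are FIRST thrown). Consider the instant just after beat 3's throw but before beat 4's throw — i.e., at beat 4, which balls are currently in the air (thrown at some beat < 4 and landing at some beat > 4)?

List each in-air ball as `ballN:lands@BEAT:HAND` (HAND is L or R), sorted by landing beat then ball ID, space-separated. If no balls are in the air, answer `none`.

Beat 0 (L): throw ball1 h=7 -> lands@7:R; in-air after throw: [b1@7:R]
Beat 1 (R): throw ball2 h=3 -> lands@4:L; in-air after throw: [b2@4:L b1@7:R]
Beat 2 (L): throw ball3 h=6 -> lands@8:L; in-air after throw: [b2@4:L b1@7:R b3@8:L]
Beat 4 (L): throw ball2 h=2 -> lands@6:L; in-air after throw: [b2@6:L b1@7:R b3@8:L]

Answer: ball1:lands@7:R ball3:lands@8:L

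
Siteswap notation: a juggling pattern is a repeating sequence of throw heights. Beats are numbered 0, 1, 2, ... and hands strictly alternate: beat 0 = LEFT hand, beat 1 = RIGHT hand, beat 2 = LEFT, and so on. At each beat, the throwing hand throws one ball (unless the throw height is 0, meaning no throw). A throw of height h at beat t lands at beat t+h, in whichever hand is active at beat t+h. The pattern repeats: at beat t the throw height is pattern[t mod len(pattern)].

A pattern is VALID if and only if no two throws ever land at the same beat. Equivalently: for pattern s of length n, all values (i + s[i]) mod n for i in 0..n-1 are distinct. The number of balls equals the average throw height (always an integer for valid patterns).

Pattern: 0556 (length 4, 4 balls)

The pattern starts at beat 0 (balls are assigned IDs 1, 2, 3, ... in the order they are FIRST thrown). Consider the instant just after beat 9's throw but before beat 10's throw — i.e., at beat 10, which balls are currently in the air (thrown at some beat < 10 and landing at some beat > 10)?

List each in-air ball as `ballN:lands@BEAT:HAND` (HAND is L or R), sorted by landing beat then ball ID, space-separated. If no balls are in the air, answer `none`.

Beat 1 (R): throw ball1 h=5 -> lands@6:L; in-air after throw: [b1@6:L]
Beat 2 (L): throw ball2 h=5 -> lands@7:R; in-air after throw: [b1@6:L b2@7:R]
Beat 3 (R): throw ball3 h=6 -> lands@9:R; in-air after throw: [b1@6:L b2@7:R b3@9:R]
Beat 5 (R): throw ball4 h=5 -> lands@10:L; in-air after throw: [b1@6:L b2@7:R b3@9:R b4@10:L]
Beat 6 (L): throw ball1 h=5 -> lands@11:R; in-air after throw: [b2@7:R b3@9:R b4@10:L b1@11:R]
Beat 7 (R): throw ball2 h=6 -> lands@13:R; in-air after throw: [b3@9:R b4@10:L b1@11:R b2@13:R]
Beat 9 (R): throw ball3 h=5 -> lands@14:L; in-air after throw: [b4@10:L b1@11:R b2@13:R b3@14:L]
Beat 10 (L): throw ball4 h=5 -> lands@15:R; in-air after throw: [b1@11:R b2@13:R b3@14:L b4@15:R]

Answer: ball1:lands@11:R ball2:lands@13:R ball3:lands@14:L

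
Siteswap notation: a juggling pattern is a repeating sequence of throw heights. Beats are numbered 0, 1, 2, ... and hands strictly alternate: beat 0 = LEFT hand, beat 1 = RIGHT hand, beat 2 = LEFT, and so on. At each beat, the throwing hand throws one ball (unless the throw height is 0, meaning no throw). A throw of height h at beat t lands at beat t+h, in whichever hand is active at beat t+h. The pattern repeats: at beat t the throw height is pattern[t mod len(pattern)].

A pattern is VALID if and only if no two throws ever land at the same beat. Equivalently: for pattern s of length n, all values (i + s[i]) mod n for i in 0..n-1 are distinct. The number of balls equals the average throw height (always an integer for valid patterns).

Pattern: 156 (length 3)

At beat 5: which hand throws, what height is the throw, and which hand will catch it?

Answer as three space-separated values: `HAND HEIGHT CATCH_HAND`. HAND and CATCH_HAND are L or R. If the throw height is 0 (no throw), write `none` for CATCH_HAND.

Beat 5: 5 mod 2 = 1, so hand = R
Throw height = pattern[5 mod 3] = pattern[2] = 6
Lands at beat 5+6=11, 11 mod 2 = 1, so catch hand = R

Answer: R 6 R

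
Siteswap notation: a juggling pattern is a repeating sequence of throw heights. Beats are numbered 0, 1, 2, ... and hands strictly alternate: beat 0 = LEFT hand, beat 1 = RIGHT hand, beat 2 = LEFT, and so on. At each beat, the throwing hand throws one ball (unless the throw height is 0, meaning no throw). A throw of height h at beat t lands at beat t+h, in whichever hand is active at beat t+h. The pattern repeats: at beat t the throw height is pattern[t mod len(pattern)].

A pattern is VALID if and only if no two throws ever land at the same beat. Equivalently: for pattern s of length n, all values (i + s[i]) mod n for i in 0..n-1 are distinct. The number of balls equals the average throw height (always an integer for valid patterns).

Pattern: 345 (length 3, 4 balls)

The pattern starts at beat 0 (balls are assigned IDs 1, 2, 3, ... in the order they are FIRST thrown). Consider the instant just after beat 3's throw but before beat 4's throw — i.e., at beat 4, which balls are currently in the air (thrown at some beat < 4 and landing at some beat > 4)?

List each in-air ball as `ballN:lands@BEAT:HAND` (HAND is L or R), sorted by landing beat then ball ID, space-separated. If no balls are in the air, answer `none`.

Answer: ball2:lands@5:R ball1:lands@6:L ball3:lands@7:R

Derivation:
Beat 0 (L): throw ball1 h=3 -> lands@3:R; in-air after throw: [b1@3:R]
Beat 1 (R): throw ball2 h=4 -> lands@5:R; in-air after throw: [b1@3:R b2@5:R]
Beat 2 (L): throw ball3 h=5 -> lands@7:R; in-air after throw: [b1@3:R b2@5:R b3@7:R]
Beat 3 (R): throw ball1 h=3 -> lands@6:L; in-air after throw: [b2@5:R b1@6:L b3@7:R]
Beat 4 (L): throw ball4 h=4 -> lands@8:L; in-air after throw: [b2@5:R b1@6:L b3@7:R b4@8:L]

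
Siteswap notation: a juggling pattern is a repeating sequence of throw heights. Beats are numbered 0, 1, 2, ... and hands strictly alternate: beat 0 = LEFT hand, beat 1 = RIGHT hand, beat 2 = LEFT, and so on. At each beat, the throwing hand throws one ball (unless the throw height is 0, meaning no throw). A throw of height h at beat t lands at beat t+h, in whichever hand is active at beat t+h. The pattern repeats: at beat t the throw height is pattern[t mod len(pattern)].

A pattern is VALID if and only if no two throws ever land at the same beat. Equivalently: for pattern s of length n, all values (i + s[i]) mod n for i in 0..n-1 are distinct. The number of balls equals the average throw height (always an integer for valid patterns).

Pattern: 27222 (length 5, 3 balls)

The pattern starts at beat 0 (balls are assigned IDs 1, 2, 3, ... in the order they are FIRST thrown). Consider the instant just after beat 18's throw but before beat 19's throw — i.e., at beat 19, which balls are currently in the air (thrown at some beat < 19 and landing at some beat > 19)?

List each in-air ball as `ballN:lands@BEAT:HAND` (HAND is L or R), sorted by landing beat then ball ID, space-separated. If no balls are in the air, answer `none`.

Beat 0 (L): throw ball1 h=2 -> lands@2:L; in-air after throw: [b1@2:L]
Beat 1 (R): throw ball2 h=7 -> lands@8:L; in-air after throw: [b1@2:L b2@8:L]
Beat 2 (L): throw ball1 h=2 -> lands@4:L; in-air after throw: [b1@4:L b2@8:L]
Beat 3 (R): throw ball3 h=2 -> lands@5:R; in-air after throw: [b1@4:L b3@5:R b2@8:L]
Beat 4 (L): throw ball1 h=2 -> lands@6:L; in-air after throw: [b3@5:R b1@6:L b2@8:L]
Beat 5 (R): throw ball3 h=2 -> lands@7:R; in-air after throw: [b1@6:L b3@7:R b2@8:L]
Beat 6 (L): throw ball1 h=7 -> lands@13:R; in-air after throw: [b3@7:R b2@8:L b1@13:R]
Beat 7 (R): throw ball3 h=2 -> lands@9:R; in-air after throw: [b2@8:L b3@9:R b1@13:R]
Beat 8 (L): throw ball2 h=2 -> lands@10:L; in-air after throw: [b3@9:R b2@10:L b1@13:R]
Beat 9 (R): throw ball3 h=2 -> lands@11:R; in-air after throw: [b2@10:L b3@11:R b1@13:R]
Beat 10 (L): throw ball2 h=2 -> lands@12:L; in-air after throw: [b3@11:R b2@12:L b1@13:R]
Beat 11 (R): throw ball3 h=7 -> lands@18:L; in-air after throw: [b2@12:L b1@13:R b3@18:L]
Beat 12 (L): throw ball2 h=2 -> lands@14:L; in-air after throw: [b1@13:R b2@14:L b3@18:L]
Beat 13 (R): throw ball1 h=2 -> lands@15:R; in-air after throw: [b2@14:L b1@15:R b3@18:L]
Beat 14 (L): throw ball2 h=2 -> lands@16:L; in-air after throw: [b1@15:R b2@16:L b3@18:L]
Beat 15 (R): throw ball1 h=2 -> lands@17:R; in-air after throw: [b2@16:L b1@17:R b3@18:L]
Beat 16 (L): throw ball2 h=7 -> lands@23:R; in-air after throw: [b1@17:R b3@18:L b2@23:R]
Beat 17 (R): throw ball1 h=2 -> lands@19:R; in-air after throw: [b3@18:L b1@19:R b2@23:R]
Beat 18 (L): throw ball3 h=2 -> lands@20:L; in-air after throw: [b1@19:R b3@20:L b2@23:R]
Beat 19 (R): throw ball1 h=2 -> lands@21:R; in-air after throw: [b3@20:L b1@21:R b2@23:R]

Answer: ball3:lands@20:L ball2:lands@23:R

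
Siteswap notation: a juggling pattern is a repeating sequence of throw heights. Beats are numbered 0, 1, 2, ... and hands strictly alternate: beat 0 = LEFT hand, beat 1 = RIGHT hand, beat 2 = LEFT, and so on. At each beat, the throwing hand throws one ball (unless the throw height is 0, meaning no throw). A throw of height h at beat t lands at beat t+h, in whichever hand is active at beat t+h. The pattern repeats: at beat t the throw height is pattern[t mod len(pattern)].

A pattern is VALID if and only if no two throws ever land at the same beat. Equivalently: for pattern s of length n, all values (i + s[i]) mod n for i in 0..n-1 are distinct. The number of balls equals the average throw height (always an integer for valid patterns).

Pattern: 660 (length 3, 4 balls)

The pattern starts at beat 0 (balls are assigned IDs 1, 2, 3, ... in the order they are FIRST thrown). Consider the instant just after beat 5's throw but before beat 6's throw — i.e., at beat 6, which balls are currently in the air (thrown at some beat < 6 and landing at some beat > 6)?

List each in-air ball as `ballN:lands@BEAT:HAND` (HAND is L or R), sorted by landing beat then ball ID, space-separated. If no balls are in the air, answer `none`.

Answer: ball2:lands@7:R ball3:lands@9:R ball4:lands@10:L

Derivation:
Beat 0 (L): throw ball1 h=6 -> lands@6:L; in-air after throw: [b1@6:L]
Beat 1 (R): throw ball2 h=6 -> lands@7:R; in-air after throw: [b1@6:L b2@7:R]
Beat 3 (R): throw ball3 h=6 -> lands@9:R; in-air after throw: [b1@6:L b2@7:R b3@9:R]
Beat 4 (L): throw ball4 h=6 -> lands@10:L; in-air after throw: [b1@6:L b2@7:R b3@9:R b4@10:L]
Beat 6 (L): throw ball1 h=6 -> lands@12:L; in-air after throw: [b2@7:R b3@9:R b4@10:L b1@12:L]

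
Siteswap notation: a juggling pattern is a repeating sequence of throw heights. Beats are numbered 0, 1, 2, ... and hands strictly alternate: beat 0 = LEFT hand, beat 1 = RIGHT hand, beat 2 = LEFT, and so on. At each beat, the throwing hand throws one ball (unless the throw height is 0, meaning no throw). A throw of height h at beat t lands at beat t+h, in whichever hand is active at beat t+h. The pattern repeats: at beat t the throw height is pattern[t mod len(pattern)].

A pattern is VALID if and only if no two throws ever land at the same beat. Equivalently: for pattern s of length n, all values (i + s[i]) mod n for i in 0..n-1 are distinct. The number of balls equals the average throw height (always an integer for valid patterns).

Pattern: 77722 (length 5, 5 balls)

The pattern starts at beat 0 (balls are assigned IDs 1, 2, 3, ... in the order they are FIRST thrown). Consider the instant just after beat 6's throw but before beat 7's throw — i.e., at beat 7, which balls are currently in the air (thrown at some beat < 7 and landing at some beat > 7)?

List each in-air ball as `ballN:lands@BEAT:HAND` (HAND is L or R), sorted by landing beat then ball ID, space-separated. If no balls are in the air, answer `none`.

Beat 0 (L): throw ball1 h=7 -> lands@7:R; in-air after throw: [b1@7:R]
Beat 1 (R): throw ball2 h=7 -> lands@8:L; in-air after throw: [b1@7:R b2@8:L]
Beat 2 (L): throw ball3 h=7 -> lands@9:R; in-air after throw: [b1@7:R b2@8:L b3@9:R]
Beat 3 (R): throw ball4 h=2 -> lands@5:R; in-air after throw: [b4@5:R b1@7:R b2@8:L b3@9:R]
Beat 4 (L): throw ball5 h=2 -> lands@6:L; in-air after throw: [b4@5:R b5@6:L b1@7:R b2@8:L b3@9:R]
Beat 5 (R): throw ball4 h=7 -> lands@12:L; in-air after throw: [b5@6:L b1@7:R b2@8:L b3@9:R b4@12:L]
Beat 6 (L): throw ball5 h=7 -> lands@13:R; in-air after throw: [b1@7:R b2@8:L b3@9:R b4@12:L b5@13:R]
Beat 7 (R): throw ball1 h=7 -> lands@14:L; in-air after throw: [b2@8:L b3@9:R b4@12:L b5@13:R b1@14:L]

Answer: ball2:lands@8:L ball3:lands@9:R ball4:lands@12:L ball5:lands@13:R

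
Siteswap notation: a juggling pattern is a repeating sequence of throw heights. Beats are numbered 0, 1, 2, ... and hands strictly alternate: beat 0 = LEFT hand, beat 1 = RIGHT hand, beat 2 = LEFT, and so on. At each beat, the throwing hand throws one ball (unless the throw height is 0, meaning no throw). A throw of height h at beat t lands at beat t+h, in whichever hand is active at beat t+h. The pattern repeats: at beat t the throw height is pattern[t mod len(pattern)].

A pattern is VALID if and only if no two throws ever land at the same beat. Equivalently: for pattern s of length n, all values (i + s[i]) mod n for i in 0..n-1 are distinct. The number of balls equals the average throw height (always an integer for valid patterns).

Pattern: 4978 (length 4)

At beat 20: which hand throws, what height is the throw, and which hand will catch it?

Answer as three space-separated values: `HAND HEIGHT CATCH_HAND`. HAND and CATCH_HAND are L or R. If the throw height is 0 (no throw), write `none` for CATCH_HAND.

Answer: L 4 L

Derivation:
Beat 20: 20 mod 2 = 0, so hand = L
Throw height = pattern[20 mod 4] = pattern[0] = 4
Lands at beat 20+4=24, 24 mod 2 = 0, so catch hand = L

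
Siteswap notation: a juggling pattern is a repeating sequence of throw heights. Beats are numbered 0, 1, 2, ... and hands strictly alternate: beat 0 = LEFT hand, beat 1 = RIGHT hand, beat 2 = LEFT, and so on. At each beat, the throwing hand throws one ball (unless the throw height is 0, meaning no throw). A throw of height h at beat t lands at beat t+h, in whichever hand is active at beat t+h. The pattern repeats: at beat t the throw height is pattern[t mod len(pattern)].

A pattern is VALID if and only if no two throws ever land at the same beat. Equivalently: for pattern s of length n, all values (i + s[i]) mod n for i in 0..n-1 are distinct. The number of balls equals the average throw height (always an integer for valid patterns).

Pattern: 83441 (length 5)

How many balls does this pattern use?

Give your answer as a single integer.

Answer: 4

Derivation:
Pattern = [8, 3, 4, 4, 1], length n = 5
  position 0: throw height = 8, running sum = 8
  position 1: throw height = 3, running sum = 11
  position 2: throw height = 4, running sum = 15
  position 3: throw height = 4, running sum = 19
  position 4: throw height = 1, running sum = 20
Total sum = 20; balls = sum / n = 20 / 5 = 4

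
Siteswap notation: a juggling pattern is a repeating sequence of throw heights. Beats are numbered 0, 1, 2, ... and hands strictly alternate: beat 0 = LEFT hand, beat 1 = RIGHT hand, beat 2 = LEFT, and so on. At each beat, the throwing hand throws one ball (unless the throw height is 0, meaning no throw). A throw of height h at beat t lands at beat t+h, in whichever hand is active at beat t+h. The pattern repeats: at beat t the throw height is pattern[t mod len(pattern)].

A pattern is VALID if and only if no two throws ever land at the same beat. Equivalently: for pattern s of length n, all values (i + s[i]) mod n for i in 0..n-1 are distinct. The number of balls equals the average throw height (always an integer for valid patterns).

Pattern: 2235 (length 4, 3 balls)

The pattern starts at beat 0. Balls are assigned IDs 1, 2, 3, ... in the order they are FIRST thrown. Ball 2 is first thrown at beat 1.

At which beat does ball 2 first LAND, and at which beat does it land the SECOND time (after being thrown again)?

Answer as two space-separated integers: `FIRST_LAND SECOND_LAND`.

Answer: 3 8

Derivation:
Beat 0 (L): throw ball1 h=2 -> lands@2:L; in-air after throw: [b1@2:L]
Beat 1 (R): throw ball2 h=2 -> lands@3:R; in-air after throw: [b1@2:L b2@3:R]
Beat 2 (L): throw ball1 h=3 -> lands@5:R; in-air after throw: [b2@3:R b1@5:R]
Beat 3 (R): throw ball2 h=5 -> lands@8:L; in-air after throw: [b1@5:R b2@8:L]
Beat 4 (L): throw ball3 h=2 -> lands@6:L; in-air after throw: [b1@5:R b3@6:L b2@8:L]
Beat 5 (R): throw ball1 h=2 -> lands@7:R; in-air after throw: [b3@6:L b1@7:R b2@8:L]
Beat 6 (L): throw ball3 h=3 -> lands@9:R; in-air after throw: [b1@7:R b2@8:L b3@9:R]
Beat 7 (R): throw ball1 h=5 -> lands@12:L; in-air after throw: [b2@8:L b3@9:R b1@12:L]
Beat 8 (L): throw ball2 h=2 -> lands@10:L; in-air after throw: [b3@9:R b2@10:L b1@12:L]
Ball 2: thrown@1 h=2 -> first land @3; rethrown@3 h=5 -> second land @8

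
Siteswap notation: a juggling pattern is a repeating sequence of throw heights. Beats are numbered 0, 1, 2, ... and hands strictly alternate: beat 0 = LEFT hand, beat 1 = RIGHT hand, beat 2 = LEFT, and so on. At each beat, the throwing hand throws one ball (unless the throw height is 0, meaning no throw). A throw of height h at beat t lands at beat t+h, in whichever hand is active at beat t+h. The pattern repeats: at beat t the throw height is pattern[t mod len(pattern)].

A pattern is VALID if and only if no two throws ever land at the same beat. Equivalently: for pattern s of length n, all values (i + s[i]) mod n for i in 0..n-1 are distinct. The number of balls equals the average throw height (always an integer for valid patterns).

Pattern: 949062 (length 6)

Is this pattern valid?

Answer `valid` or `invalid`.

Answer: invalid

Derivation:
i=0: (i + s[i]) mod n = (0 + 9) mod 6 = 3
i=1: (i + s[i]) mod n = (1 + 4) mod 6 = 5
i=2: (i + s[i]) mod n = (2 + 9) mod 6 = 5
i=3: (i + s[i]) mod n = (3 + 0) mod 6 = 3
i=4: (i + s[i]) mod n = (4 + 6) mod 6 = 4
i=5: (i + s[i]) mod n = (5 + 2) mod 6 = 1
Residues: [3, 5, 5, 3, 4, 1], distinct: False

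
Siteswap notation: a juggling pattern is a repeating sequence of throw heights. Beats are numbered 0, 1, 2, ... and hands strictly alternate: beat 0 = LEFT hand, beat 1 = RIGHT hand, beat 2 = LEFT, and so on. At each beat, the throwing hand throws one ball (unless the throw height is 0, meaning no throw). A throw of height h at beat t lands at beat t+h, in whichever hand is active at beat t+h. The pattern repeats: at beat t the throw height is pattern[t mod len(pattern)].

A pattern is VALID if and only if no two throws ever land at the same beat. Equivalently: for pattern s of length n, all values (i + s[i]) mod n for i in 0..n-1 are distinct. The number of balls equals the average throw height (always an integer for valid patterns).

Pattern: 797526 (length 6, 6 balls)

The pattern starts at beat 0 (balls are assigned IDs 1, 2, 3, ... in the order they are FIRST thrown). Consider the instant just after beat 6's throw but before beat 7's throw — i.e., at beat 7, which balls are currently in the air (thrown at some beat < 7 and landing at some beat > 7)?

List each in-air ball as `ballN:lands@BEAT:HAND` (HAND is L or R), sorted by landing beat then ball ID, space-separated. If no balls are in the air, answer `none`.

Answer: ball4:lands@8:L ball3:lands@9:R ball2:lands@10:L ball6:lands@11:R ball5:lands@13:R

Derivation:
Beat 0 (L): throw ball1 h=7 -> lands@7:R; in-air after throw: [b1@7:R]
Beat 1 (R): throw ball2 h=9 -> lands@10:L; in-air after throw: [b1@7:R b2@10:L]
Beat 2 (L): throw ball3 h=7 -> lands@9:R; in-air after throw: [b1@7:R b3@9:R b2@10:L]
Beat 3 (R): throw ball4 h=5 -> lands@8:L; in-air after throw: [b1@7:R b4@8:L b3@9:R b2@10:L]
Beat 4 (L): throw ball5 h=2 -> lands@6:L; in-air after throw: [b5@6:L b1@7:R b4@8:L b3@9:R b2@10:L]
Beat 5 (R): throw ball6 h=6 -> lands@11:R; in-air after throw: [b5@6:L b1@7:R b4@8:L b3@9:R b2@10:L b6@11:R]
Beat 6 (L): throw ball5 h=7 -> lands@13:R; in-air after throw: [b1@7:R b4@8:L b3@9:R b2@10:L b6@11:R b5@13:R]
Beat 7 (R): throw ball1 h=9 -> lands@16:L; in-air after throw: [b4@8:L b3@9:R b2@10:L b6@11:R b5@13:R b1@16:L]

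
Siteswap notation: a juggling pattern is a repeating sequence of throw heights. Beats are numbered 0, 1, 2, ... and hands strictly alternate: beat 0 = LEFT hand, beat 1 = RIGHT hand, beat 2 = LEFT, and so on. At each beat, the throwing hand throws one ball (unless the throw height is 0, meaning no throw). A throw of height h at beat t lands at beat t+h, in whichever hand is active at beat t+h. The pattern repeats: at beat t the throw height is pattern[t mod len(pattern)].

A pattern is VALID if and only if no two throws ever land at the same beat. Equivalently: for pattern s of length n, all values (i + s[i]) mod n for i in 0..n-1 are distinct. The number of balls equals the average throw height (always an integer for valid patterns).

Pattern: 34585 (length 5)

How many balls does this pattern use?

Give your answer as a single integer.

Pattern = [3, 4, 5, 8, 5], length n = 5
  position 0: throw height = 3, running sum = 3
  position 1: throw height = 4, running sum = 7
  position 2: throw height = 5, running sum = 12
  position 3: throw height = 8, running sum = 20
  position 4: throw height = 5, running sum = 25
Total sum = 25; balls = sum / n = 25 / 5 = 5

Answer: 5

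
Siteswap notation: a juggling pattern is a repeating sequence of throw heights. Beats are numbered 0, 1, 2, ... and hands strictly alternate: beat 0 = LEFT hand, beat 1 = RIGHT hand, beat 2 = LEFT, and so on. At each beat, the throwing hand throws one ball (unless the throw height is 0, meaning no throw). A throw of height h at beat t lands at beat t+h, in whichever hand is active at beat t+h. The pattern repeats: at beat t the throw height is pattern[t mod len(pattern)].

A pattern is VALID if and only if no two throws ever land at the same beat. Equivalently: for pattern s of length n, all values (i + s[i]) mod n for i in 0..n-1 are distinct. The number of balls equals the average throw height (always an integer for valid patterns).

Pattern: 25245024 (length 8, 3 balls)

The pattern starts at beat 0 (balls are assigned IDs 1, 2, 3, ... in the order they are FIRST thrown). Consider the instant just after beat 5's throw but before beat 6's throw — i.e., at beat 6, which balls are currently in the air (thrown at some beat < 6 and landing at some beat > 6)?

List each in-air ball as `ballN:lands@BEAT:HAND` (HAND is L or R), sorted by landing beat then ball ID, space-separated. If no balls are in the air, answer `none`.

Answer: ball3:lands@7:R ball1:lands@9:R

Derivation:
Beat 0 (L): throw ball1 h=2 -> lands@2:L; in-air after throw: [b1@2:L]
Beat 1 (R): throw ball2 h=5 -> lands@6:L; in-air after throw: [b1@2:L b2@6:L]
Beat 2 (L): throw ball1 h=2 -> lands@4:L; in-air after throw: [b1@4:L b2@6:L]
Beat 3 (R): throw ball3 h=4 -> lands@7:R; in-air after throw: [b1@4:L b2@6:L b3@7:R]
Beat 4 (L): throw ball1 h=5 -> lands@9:R; in-air after throw: [b2@6:L b3@7:R b1@9:R]
Beat 6 (L): throw ball2 h=2 -> lands@8:L; in-air after throw: [b3@7:R b2@8:L b1@9:R]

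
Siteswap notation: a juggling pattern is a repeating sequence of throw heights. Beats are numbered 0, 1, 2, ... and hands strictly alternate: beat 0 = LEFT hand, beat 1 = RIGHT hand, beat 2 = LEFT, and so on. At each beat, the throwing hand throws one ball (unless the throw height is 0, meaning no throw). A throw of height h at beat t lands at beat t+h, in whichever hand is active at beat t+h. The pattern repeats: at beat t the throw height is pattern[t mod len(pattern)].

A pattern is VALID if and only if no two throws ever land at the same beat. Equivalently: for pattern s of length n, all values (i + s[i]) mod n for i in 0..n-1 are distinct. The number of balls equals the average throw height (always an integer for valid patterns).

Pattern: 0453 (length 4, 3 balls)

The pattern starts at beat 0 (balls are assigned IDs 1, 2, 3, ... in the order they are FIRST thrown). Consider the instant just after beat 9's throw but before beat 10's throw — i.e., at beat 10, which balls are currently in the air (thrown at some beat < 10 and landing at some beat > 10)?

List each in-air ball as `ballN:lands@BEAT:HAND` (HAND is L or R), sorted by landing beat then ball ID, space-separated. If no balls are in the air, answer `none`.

Beat 1 (R): throw ball1 h=4 -> lands@5:R; in-air after throw: [b1@5:R]
Beat 2 (L): throw ball2 h=5 -> lands@7:R; in-air after throw: [b1@5:R b2@7:R]
Beat 3 (R): throw ball3 h=3 -> lands@6:L; in-air after throw: [b1@5:R b3@6:L b2@7:R]
Beat 5 (R): throw ball1 h=4 -> lands@9:R; in-air after throw: [b3@6:L b2@7:R b1@9:R]
Beat 6 (L): throw ball3 h=5 -> lands@11:R; in-air after throw: [b2@7:R b1@9:R b3@11:R]
Beat 7 (R): throw ball2 h=3 -> lands@10:L; in-air after throw: [b1@9:R b2@10:L b3@11:R]
Beat 9 (R): throw ball1 h=4 -> lands@13:R; in-air after throw: [b2@10:L b3@11:R b1@13:R]
Beat 10 (L): throw ball2 h=5 -> lands@15:R; in-air after throw: [b3@11:R b1@13:R b2@15:R]

Answer: ball3:lands@11:R ball1:lands@13:R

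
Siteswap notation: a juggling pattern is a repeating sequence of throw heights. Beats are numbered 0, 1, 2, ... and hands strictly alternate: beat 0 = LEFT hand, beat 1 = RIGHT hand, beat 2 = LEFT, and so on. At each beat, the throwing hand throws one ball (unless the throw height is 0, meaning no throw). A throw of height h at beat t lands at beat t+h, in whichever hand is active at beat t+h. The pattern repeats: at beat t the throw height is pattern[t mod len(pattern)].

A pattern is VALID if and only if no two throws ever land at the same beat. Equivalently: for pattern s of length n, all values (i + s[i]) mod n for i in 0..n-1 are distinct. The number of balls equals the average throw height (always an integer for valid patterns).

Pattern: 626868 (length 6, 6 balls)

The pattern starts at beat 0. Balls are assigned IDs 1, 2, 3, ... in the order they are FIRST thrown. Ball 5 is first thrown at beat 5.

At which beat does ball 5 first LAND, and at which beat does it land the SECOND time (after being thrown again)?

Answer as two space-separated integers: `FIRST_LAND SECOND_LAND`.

Answer: 13 15

Derivation:
Beat 0 (L): throw ball1 h=6 -> lands@6:L; in-air after throw: [b1@6:L]
Beat 1 (R): throw ball2 h=2 -> lands@3:R; in-air after throw: [b2@3:R b1@6:L]
Beat 2 (L): throw ball3 h=6 -> lands@8:L; in-air after throw: [b2@3:R b1@6:L b3@8:L]
Beat 3 (R): throw ball2 h=8 -> lands@11:R; in-air after throw: [b1@6:L b3@8:L b2@11:R]
Beat 4 (L): throw ball4 h=6 -> lands@10:L; in-air after throw: [b1@6:L b3@8:L b4@10:L b2@11:R]
Beat 5 (R): throw ball5 h=8 -> lands@13:R; in-air after throw: [b1@6:L b3@8:L b4@10:L b2@11:R b5@13:R]
Beat 6 (L): throw ball1 h=6 -> lands@12:L; in-air after throw: [b3@8:L b4@10:L b2@11:R b1@12:L b5@13:R]
Beat 7 (R): throw ball6 h=2 -> lands@9:R; in-air after throw: [b3@8:L b6@9:R b4@10:L b2@11:R b1@12:L b5@13:R]
Beat 8 (L): throw ball3 h=6 -> lands@14:L; in-air after throw: [b6@9:R b4@10:L b2@11:R b1@12:L b5@13:R b3@14:L]
Beat 9 (R): throw ball6 h=8 -> lands@17:R; in-air after throw: [b4@10:L b2@11:R b1@12:L b5@13:R b3@14:L b6@17:R]
Beat 10 (L): throw ball4 h=6 -> lands@16:L; in-air after throw: [b2@11:R b1@12:L b5@13:R b3@14:L b4@16:L b6@17:R]
Beat 11 (R): throw ball2 h=8 -> lands@19:R; in-air after throw: [b1@12:L b5@13:R b3@14:L b4@16:L b6@17:R b2@19:R]
Beat 12 (L): throw ball1 h=6 -> lands@18:L; in-air after throw: [b5@13:R b3@14:L b4@16:L b6@17:R b1@18:L b2@19:R]
Beat 13 (R): throw ball5 h=2 -> lands@15:R; in-air after throw: [b3@14:L b5@15:R b4@16:L b6@17:R b1@18:L b2@19:R]
Ball 5: thrown@5 h=8 -> first land @13; rethrown@13 h=2 -> second land @15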